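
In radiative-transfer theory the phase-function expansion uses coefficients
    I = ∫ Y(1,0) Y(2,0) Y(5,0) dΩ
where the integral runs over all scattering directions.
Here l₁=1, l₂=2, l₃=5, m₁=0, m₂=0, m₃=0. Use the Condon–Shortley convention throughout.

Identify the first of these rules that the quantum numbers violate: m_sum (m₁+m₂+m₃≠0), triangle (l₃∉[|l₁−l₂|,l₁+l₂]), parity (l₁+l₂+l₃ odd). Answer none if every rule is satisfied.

triangle

azimuthal sum: 0 + 0 + 0 = 0  ✓
l₃ must lie in [1,3]; have l₃=5  ✗
L = 1 + 2 + 5 = 8 (even)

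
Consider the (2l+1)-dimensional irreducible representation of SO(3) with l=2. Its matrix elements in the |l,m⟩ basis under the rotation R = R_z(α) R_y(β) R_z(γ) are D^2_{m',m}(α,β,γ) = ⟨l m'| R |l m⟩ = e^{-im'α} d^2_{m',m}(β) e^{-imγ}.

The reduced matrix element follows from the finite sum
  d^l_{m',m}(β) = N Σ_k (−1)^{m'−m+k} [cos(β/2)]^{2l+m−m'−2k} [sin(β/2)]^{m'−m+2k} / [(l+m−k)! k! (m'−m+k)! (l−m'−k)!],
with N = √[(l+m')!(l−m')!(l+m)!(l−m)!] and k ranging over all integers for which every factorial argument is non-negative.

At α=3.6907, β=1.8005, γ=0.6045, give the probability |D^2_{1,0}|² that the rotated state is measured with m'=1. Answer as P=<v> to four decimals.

P=0.0737

Split into d^2_{1,0}(β=1.8005) × two z-phases.
c=cos(1.800500/2)=0.621414, s=sin(1.800500/2)=0.783482; N=√[6·1·2·2]=4.898979
k∈{0,1} keeps every argument non-negative
  k=0: (−1)^1·4.8990/(2)·0.6214^3·0.7835^1 = -0.460520
  k=1: (−1)^2·4.8990/(2)·0.6214^1·0.7835^3 = +0.732056
d^2_{1,0}(1.8005) = -0.460520 +0.732056 = +0.271536
|D^2_{1,0}|² = |d^2_{1,0}(β)|² = (+0.271536)² = 0.073732 (the z-rotation phases have unit modulus)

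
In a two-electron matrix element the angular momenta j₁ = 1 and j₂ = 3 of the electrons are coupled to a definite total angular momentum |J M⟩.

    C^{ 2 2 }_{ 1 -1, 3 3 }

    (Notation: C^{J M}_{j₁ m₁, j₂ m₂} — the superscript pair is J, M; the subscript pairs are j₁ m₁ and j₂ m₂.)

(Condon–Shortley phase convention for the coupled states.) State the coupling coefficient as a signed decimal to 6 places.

+√(5/7) ≈ +0.845154

√[5·2!0!4!/7! · 0!2!6!0!4!0!] = √(11520/7)
  +(−1)^2/∏(2,0,0,4,0,0)! = 1/48  (running 1/48)
⟨..|..⟩ = √(11520/7)·(1/48) = +0.845154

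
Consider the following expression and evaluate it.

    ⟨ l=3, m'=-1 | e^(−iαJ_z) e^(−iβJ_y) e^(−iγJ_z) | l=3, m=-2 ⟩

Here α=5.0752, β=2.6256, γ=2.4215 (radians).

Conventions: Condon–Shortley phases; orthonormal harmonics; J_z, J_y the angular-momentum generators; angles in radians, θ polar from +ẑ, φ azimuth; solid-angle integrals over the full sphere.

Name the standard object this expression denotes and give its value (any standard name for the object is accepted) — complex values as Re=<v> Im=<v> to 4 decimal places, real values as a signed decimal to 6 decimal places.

Wigner D-matrix element, Re=-0.0807 Im=-0.0434

This is a Wigner D-matrix element — the rotation-matrix element ⟨l m'| R(α,β,γ) |l m⟩ in the angular-momentum basis.
First d^3_{-1,-2}(β=2.6256), then the phase factors e^{-i(-1)α} and e^{-i(-2)γ}:
c=cos(2.625600/2)=0.255144, s=sin(2.625600/2)=0.966903; N=√[2·24·1·120]=75.894664
k∈{0,1} keeps every argument non-negative
  k=0: (−1)^1·75.8947/(24)·0.2551^5·0.9669^1 = -0.003306
  k=1: (−1)^2·75.8947/(12)·0.2551^3·0.9669^3 = +0.094958
d^3_{-1,-2}(2.6256) = -0.003306 +0.094958 = +0.091652
D = (+0.354904-0.934903i)·(+0.091652)·(+0.130240-0.991482i) = -0.080720-0.043410i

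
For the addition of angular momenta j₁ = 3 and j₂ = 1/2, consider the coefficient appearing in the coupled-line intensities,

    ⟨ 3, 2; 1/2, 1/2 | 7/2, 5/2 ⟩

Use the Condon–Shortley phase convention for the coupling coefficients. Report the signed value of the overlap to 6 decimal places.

j₁+j₂−J=0  J+j₁−j₂=6  J−j₁+j₂=1  j₁+j₂+J+1=8
(j₁±m₁, j₂±m₂, J±M) = (5,1,1,0,6,1)
P² = 86400/7
sum k=0..0:
  [0] +1/120 = 1/120
S = 1/120
C² = P²·S² = 6/7 ; C = +0.925820

+0.925820  (= +√(6/7))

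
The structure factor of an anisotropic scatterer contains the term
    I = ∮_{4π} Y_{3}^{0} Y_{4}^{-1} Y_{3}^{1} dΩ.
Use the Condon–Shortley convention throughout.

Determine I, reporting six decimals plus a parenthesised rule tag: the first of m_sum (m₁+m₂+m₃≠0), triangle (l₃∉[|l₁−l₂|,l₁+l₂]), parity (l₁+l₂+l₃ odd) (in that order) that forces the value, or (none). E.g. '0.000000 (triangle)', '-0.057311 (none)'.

m-sum 0 ✓  L=10 even ✓  1≤3≤7 ✓
Π(2lᵢ+1) = 7×9×7 = 441
triangle coeff Δ(3,4,3) = 1/34650
Σ_t [1,3]: t=1:−1/72 t=2:+1/16 t=3:−1/72 = 5/144
(3j)²=2/77 [(3 4 3; 0 0 0)], sign=-1
Σ_t [1,3]: t=1:−1/48 t=2:+1/24 t=3:−1/288 = 5/288
(3j)²=5/462 [(3 4 3; 0 -1 1)], sign=+1
⇒ 4πI² = 15/121
I = (-1)√(15/121/(4π)) = -0.09932258
No selection rule forces the value: the integral is nonzero (none).

-0.099323 (none)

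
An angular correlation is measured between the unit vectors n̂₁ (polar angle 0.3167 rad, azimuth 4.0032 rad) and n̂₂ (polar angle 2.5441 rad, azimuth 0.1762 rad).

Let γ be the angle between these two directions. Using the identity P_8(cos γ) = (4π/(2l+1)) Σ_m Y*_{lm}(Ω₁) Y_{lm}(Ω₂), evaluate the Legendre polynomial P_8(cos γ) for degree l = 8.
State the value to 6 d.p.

-0.368731

Addition theorem: P_8(cos γ) = (4π/17) Σ_m Y*_{lm}(Ω₁) Y_{lm}(Ω₂), m = −8…8:
  term(m=-8) = (0.000000, -0.000000)   from Y*(Ω₁)=(0.000037, 0.000026), Y(Ω₂)=(0.000830, -0.005104)
  term(m=-7) = (0.000001, -0.000017)   from Y*(Ω₁)=(-0.000539, 0.000139), Y(Ω₂)=(-0.010063, 0.028684)
  term(m=-6) = (-0.000269, -0.000393)   from Y*(Ω₁)=(0.001902, -0.003866), Y(Ω₂)=(0.054245, -0.096164)
  term(m=-5) = (-0.006293, -0.001847)   from Y*(Ω₁)=(0.009392, 0.021947), Y(Ω₂)=(-0.174843, 0.211933)
  term(m=-4) = (-0.041220, 0.017426)   from Y*(Ω₁)=(-0.092661, -0.029155), Y(Ω₂)=(0.350931, -0.298476)
  term(m=-3) = (-0.058742, 0.111353)   from Y*(Ω₁)=(0.241018, -0.150024), Y(Ω₂)=(-0.382935, 0.223649)
  term(m=-2) = (0.004572, 0.022555)   from Y*(Ω₁)=(-0.083073, 0.540804), Y(Ω₂)=(0.039476, -0.014517)
  term(m=-1) = (-0.162228, -0.132645)   from Y*(Ω₁)=(-0.340268, -0.396527), Y(Ω₂)=(0.394843, -0.070300)
  term(m=+0) = (0.029532, 0.000000)   from Y*(Ω₁)=(-0.163709, -0.000000), Y(Ω₂)=(-0.180392, 0.000000)
  term(m=+1) = (-0.162228, 0.132645)   from Y*(Ω₁)=(0.340268, -0.396527), Y(Ω₂)=(-0.394843, -0.070300)
  term(m=+2) = (0.004572, -0.022555)   from Y*(Ω₁)=(-0.083073, -0.540804), Y(Ω₂)=(0.039476, 0.014517)
  term(m=+3) = (-0.058742, -0.111353)   from Y*(Ω₁)=(-0.241018, -0.150024), Y(Ω₂)=(0.382935, 0.223649)
  term(m=+4) = (-0.041220, -0.017426)   from Y*(Ω₁)=(-0.092661, 0.029155), Y(Ω₂)=(0.350931, 0.298476)
  term(m=+5) = (-0.006293, 0.001847)   from Y*(Ω₁)=(-0.009392, 0.021947), Y(Ω₂)=(0.174843, 0.211933)
  term(m=+6) = (-0.000269, 0.000393)   from Y*(Ω₁)=(0.001902, 0.003866), Y(Ω₂)=(0.054245, 0.096164)
  term(m=+7) = (0.000001, 0.000017)   from Y*(Ω₁)=(0.000539, 0.000139), Y(Ω₂)=(0.010063, 0.028684)
  term(m=+8) = (0.000000, 0.000000)   from Y*(Ω₁)=(0.000037, -0.000026), Y(Ω₂)=(0.000830, 0.005104)
Σ over m = (-0.498825, -0.000000); ×(4π/17) → (-0.368731, -0.000000). Real part: -0.368731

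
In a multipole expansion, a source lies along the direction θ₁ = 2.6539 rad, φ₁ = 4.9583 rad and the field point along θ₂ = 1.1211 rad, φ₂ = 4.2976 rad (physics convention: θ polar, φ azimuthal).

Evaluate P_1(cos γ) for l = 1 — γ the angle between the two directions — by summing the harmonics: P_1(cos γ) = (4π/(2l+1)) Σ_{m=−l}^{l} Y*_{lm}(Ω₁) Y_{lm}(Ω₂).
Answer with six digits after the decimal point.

-0.050818

Addition theorem: P_1(cos γ) = (4π/3) Σ_m Y*_{lm}(Ω₁) Y_{lm}(Ω₂), m = −1…1:
  term(m=-1) = +0.039772+0.030912i   from Y*(Ω₁)=+0.039412-0.157024i, Y(Ω₂)=-0.125390+0.284760i
  term(m=+0) = -0.091677-0.000000i   from Y*(Ω₁)=-0.431639-0.000000i, Y(Ω₂)=+0.212392+0.000000i
  term(m=+1) = +0.039772-0.030912i   from Y*(Ω₁)=-0.039412-0.157024i, Y(Ω₂)=+0.125390+0.284760i
Accumulated sum -0.012132+0.000000i; after 4π/(2l+1) scaling, -0.050818+0.000000i ⇒ P_1 = -0.050818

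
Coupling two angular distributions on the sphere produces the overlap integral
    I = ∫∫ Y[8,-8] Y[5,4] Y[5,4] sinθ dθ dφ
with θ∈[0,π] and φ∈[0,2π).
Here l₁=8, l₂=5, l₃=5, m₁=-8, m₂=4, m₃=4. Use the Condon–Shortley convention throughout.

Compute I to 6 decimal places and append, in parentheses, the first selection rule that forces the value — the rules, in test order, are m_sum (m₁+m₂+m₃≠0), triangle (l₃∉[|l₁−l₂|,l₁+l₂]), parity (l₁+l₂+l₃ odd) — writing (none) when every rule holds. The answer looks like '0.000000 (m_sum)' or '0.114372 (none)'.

m-sum 0 ✓  L=18 even ✓  3≤5≤13 ✓
Π(2lᵢ+1) = 17×11×11 = 2057
triangle coeff Δ(8,5,5) = 1/37413090
Σ_t [3,5]: t=3:−1/1036800 t=4:+1/331776 t=5:−1/1036800 = 1/921600
(3j)²=490/46189 [(8 5 5; 0 0 0)], sign=-1
Σ_t [8,8]: t=8:+1/1625702400 = 1/1625702400
(3j)²=9/323 [(8 5 5; -8 4 4)], sign=-1
⇒ 4πI² = 48510/79781
I = (+1)√(48510/79781/(4π)) = 0.21996874
No selection rule forces the value: the integral is nonzero (none).

0.219969 (none)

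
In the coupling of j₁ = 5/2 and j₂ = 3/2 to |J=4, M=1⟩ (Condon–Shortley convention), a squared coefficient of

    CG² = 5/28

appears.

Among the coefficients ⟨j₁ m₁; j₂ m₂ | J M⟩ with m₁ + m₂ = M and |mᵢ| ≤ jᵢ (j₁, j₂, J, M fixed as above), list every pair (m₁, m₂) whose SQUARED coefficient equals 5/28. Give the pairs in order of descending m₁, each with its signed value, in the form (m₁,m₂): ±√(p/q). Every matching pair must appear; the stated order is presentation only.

Admissible pairs with m₁+m₂ = M = 1: (-1/2,3/2), (1/2,1/2), (3/2,-1/2), (5/2,-3/2)
  (m₁,m₂)=(5/2,-3/2): CG² = 1/56, CG = +√(1/56)
  (m₁,m₂)=(3/2,-1/2): CG² = 15/56, CG = +√(15/56)
  (m₁,m₂)=(1/2,1/2): CG² = 15/28, CG = +√(15/28)
  (m₁,m₂)=(-1/2,3/2): CG² = 5/28, CG = +√(5/28)   ← matches the target
Pairs with CG² = 5/28: (-1/2,3/2): +√(5/28)

(-1/2,3/2): +√(5/28)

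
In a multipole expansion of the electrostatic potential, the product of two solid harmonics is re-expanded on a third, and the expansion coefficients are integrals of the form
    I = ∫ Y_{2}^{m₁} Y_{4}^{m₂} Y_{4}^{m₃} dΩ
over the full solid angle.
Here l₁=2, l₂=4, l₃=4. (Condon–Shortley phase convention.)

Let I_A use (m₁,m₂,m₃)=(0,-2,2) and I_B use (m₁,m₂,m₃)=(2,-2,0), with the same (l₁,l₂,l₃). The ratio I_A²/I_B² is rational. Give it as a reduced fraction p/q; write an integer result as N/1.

Same 2,4,4: normalisation and zero-m 3j drop out of the ratio.
A: Δ: 2! 2! 6! / 11! → 1/13860; sum: t=0:+1/192 t=1:−1/120 t=2:+1/2880 = -1/360; 3j²(2 4 4; 0 -2 2) = Δ·Π!·Σ² = 16/3465  (sign -1)
B: Δ: 2! 2! 6! / 11! → 1/13860; sum: t=0:+1/192 = 1/192; 3j²(2 4 4; 2 -2 0) = Δ·Π!·Σ² = 3/77  (sign +1)
I_A²/I_B² = (16/3465)/(3/77) = 16/135

16/135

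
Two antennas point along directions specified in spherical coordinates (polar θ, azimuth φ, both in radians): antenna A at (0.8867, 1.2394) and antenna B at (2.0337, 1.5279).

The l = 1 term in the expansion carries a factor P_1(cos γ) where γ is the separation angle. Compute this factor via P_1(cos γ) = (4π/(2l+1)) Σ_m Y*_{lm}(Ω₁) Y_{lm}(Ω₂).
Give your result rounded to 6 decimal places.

0.382566

Term-by-term m-sum for l=1 (normalisation 4π/3 = 4.188790):
  m=-1: (+0.087118+0.253186i) × (+0.013257-0.308850i) = +0.079351-0.023550i  (running Σ = +0.079351-0.023550i)
  m=0: (+0.308784-0.000000i) × (-0.218185+0.000000i) = -0.067372+0.000000i  (running Σ = +0.011980-0.023550i)
  m=1: (-0.087118+0.253186i) × (-0.013257-0.308850i) = +0.079351+0.023550i  (running Σ = +0.091331+0.000000i)
Total Σ_m = +0.091331+0.000000i. Multiply by 4.188790: +0.382566+0.000000i. P_1(cos γ) = 0.382566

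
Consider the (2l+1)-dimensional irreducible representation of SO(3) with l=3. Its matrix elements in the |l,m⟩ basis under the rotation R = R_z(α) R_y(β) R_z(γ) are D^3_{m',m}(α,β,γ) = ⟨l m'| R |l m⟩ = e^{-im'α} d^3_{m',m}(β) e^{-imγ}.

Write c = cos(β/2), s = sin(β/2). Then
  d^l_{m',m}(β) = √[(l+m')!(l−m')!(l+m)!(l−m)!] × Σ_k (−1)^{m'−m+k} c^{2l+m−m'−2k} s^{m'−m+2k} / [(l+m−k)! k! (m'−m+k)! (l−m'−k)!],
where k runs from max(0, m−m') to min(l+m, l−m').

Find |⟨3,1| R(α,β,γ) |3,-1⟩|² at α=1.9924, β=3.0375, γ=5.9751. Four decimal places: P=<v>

P=0.9417

D^3_{1,-1}(1.9924,3.0375,5.9751) = e^{-i·1·1.9924}·d^3_{1,-1}(3.0375)·e^{-i·-1·5.9751}. Compute d first:
c=cos(3.037500/2)=0.052023, s=sin(3.037500/2)=0.998646; N=√[24·2·2·24]=48.000000
k∈{0,1,2} keeps every argument non-negative
  k=0: (−1)^2·48.0000/(8)·0.0520^4·0.9986^2 = +0.000044
  k=1: (−1)^3·48.0000/(6)·0.0520^2·0.9986^4 = -0.021534
  k=2: (−1)^4·48.0000/(48)·0.0520^0·0.9986^6 = +0.991903
d^3_{1,-1}(3.0375) = +0.000044 -0.021534 +0.991903 = +0.970413
|D^3_{1,-1}|² = |d^3_{1,-1}(β)|² = (+0.970413)² = 0.941701 (the z-rotation phases have unit modulus)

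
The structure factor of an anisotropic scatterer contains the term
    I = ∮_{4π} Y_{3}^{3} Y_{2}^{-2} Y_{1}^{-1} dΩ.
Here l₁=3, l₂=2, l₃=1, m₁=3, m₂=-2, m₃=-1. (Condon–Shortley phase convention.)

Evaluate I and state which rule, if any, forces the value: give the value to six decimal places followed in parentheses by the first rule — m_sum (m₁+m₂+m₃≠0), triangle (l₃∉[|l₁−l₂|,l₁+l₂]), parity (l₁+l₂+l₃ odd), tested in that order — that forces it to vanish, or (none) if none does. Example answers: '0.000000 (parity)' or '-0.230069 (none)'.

-0.319865 (none)

m-sum 0 ✓  L=6 even ✓  1≤1≤5 ✓
Π(2lᵢ+1) = 7×5×3 = 105
triangle coeff Δ(3,2,1) = 1/105
Σ_t [2,2]: t=2:+1/4 = 1/4
(3j)²=3/35 [(3 2 1; 0 0 0)], sign=-1
Σ_t [0,0]: t=0:+1/48 = 1/48
(3j)²=1/7 [(3 2 1; 3 -2 -1)], sign=+1
⇒ 4πI² = 9/7
I = (-1)√(9/7/(4π)) = -0.31986543
No selection rule forces the value: the integral is nonzero (none).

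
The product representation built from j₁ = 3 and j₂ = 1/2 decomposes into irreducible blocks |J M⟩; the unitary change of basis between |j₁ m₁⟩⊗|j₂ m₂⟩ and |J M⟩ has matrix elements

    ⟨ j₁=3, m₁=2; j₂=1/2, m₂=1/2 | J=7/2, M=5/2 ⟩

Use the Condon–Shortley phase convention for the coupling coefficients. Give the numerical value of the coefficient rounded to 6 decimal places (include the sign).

√[8·0!6!1!/8! · 5!1!1!0!6!1!] = √(86400/7)
  +(−1)^0/∏(0,0,1,1,5,0)! = 1/120  (running 1/120)
⟨..|..⟩ = √(86400/7)·(1/120) = +0.925820

+√(6/7) = +0.925820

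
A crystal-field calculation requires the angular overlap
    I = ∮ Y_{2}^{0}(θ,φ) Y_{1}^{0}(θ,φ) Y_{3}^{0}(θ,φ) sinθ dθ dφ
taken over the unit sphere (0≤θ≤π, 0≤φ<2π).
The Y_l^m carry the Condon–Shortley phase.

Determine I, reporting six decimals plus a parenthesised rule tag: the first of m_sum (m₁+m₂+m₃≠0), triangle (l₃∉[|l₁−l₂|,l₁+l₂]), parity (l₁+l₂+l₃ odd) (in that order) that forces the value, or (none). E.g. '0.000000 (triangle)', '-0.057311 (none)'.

Checks pass: Σm=0; 6 even; l₃=3∈[1,3].
(2·2+1)(2·1+1)(2·3+1) = 105
Δ: 0! 4! 2! / 7! → 1/105
sum: t=0:+1/4 = 1/4
3j²(2 1 3; 0 0 0) = Δ·Π!·Σ² = 3/35  (sign -1)
(m-triple is (0,0,0) — same symbol as above.)
combine: 4πI² = 105·3/35·3/35 = 27/35
take √, sign +1: I = 0.24776670
No selection rule forces the value: the integral is nonzero (none).

0.247767 (none)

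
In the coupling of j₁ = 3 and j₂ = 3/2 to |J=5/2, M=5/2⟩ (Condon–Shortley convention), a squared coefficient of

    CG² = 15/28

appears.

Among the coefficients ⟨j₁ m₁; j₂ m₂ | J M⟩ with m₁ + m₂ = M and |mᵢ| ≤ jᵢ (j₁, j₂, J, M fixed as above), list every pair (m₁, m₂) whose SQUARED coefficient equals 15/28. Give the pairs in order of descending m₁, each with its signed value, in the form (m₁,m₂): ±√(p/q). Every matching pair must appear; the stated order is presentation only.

(3,-1/2): +√(15/28)

Admissible pairs with m₁+m₂ = M = 5/2: (1,3/2), (2,1/2), (3,-1/2)
  (m₁,m₂)=(3,-1/2): CG² = 15/28, CG = +√(15/28)   ← matches the target
  (m₁,m₂)=(2,1/2): CG² = 5/14, CG = −√(5/14)
  (m₁,m₂)=(1,3/2): CG² = 3/28, CG = +√(3/28)
Pairs with CG² = 15/28: (3,-1/2): +√(15/28)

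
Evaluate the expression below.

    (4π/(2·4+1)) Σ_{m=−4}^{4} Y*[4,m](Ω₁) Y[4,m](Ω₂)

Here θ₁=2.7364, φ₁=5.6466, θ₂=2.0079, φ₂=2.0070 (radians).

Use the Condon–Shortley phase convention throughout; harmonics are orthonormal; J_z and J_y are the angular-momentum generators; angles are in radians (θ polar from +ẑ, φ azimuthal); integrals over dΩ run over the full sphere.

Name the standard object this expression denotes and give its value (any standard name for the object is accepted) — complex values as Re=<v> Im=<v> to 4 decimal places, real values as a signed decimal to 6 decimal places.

This sum is the spherical-harmonic addition theorem: it equals the Legendre polynomial P_l(cos γ) of the angle γ between the two directions.
Expand P_4 via completeness: Σ_{m} conj(Y_{4,m}) at Ω₁ times Y_{4,m} at Ω₂ —
  term(m=-4) = (-0.001303, 0.002907)   from Y*(Ω₁)=(-0.008848, -0.005992), Y(Ω₂)=(-0.051621, -0.293639)
  term(m=-3) = (-0.002129, -0.027681)   from Y*(Ω₁)=(0.023429, 0.066453), Y(Ω₂)=(-0.380551, -0.102126)
  term(m=-2) = (0.009696, 0.014969)   from Y*(Ω₁)=(0.074881, -0.244122), Y(Ω₂)=(-0.044911, 0.053495)
  term(m=-1) = (0.138883, 0.075513)   from Y*(Ω₁)=(-0.401365, 0.296709), Y(Ω₂)=(-0.133815, -0.287063)
  term(m=+0) = (-0.036841, 0.000000)   from Y*(Ω₁)=(0.278163, -0.000000), Y(Ω₂)=(-0.132445, 0.000000)
  term(m=+1) = (0.138883, -0.075513)   from Y*(Ω₁)=(0.401365, 0.296709), Y(Ω₂)=(0.133815, -0.287063)
  term(m=+2) = (0.009696, -0.014969)   from Y*(Ω₁)=(0.074881, 0.244122), Y(Ω₂)=(-0.044911, -0.053495)
  term(m=+3) = (-0.002129, 0.027681)   from Y*(Ω₁)=(-0.023429, 0.066453), Y(Ω₂)=(0.380551, -0.102126)
  term(m=+4) = (-0.001303, -0.002907)   from Y*(Ω₁)=(-0.008848, 0.005992), Y(Ω₂)=(-0.051621, 0.293639)
Accumulated sum (0.253453, -0.000000); after 4π/(2l+1) scaling, (0.353886, -0.000000) ⇒ P_4 = 0.353886

Legendre polynomial (addition theorem), +0.353886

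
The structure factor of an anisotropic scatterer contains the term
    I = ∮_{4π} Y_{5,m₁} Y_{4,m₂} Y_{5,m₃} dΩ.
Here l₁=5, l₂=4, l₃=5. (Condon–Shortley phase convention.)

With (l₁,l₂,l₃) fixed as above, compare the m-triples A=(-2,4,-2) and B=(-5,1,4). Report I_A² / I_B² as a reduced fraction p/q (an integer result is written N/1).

35/36

l's match ⇒ only the (l;m) 3-j factors differ between A and B.
A: triangle coeff Δ(5,4,5) = 1/3153150; Σ_t [4,4]: t=4:+1/20736 = 1/20736; (3j)²=35/1287 [(5 4 5; -2 4 -2)], sign=-1
B: triangle coeff Δ(5,4,5) = 1/3153150; Σ_t [4,4]: t=4:+1/103680 = 1/103680; (3j)²=4/143 [(5 4 5; -5 1 4)], sign=-1
I_A²/I_B² = (35/1287)/(4/143) = 35/36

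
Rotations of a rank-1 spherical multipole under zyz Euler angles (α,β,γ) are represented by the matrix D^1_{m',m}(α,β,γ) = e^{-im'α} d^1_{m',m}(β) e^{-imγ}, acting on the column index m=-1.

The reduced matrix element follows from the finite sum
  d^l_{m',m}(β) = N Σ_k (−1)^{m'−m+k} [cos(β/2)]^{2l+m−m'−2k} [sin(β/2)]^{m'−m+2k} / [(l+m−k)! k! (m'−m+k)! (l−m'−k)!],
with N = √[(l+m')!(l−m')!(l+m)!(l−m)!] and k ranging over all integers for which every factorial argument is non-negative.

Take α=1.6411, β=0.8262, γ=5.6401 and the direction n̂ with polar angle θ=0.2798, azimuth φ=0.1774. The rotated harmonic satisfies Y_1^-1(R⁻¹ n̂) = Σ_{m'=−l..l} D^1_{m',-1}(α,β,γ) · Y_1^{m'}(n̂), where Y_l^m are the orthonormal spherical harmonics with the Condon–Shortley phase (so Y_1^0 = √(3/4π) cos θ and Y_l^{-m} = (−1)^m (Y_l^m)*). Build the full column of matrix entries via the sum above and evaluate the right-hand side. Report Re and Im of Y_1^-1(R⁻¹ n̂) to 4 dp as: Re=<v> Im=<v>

Need the full column D^1_{m',-1} for m'=−1..1 at α=1.6411, β=0.8262, γ=5.6401.
cos(β/2)=0.915881, sin(β/2)=0.401450
d^1_{-1,-1}: single k=0 term ⇒ +0.838838;  D = +0.454626+0.704956i
d^1_{0,-1}: single k=0 term ⇒ -0.519979;  D = -0.416113+0.311814i
d^1_{1,-1}: single k=0 term ⇒ +0.161162;  D = -0.105465-0.121863i
Y_1^{m'}(θ=0.2798,φ=0.1774) and Σ D·Y over m':
  (+0.4546+0.7050i)·(+0.0939-0.0168i)  (-0.4161+0.3118i)·(+0.4696+0.0000i)  (-0.1055-0.1219i)·(-0.0939-0.0168i)
Y_1^-1(R⁻¹ n̂) = -0.132988+0.218200i

Re=-0.1330 Im=0.2182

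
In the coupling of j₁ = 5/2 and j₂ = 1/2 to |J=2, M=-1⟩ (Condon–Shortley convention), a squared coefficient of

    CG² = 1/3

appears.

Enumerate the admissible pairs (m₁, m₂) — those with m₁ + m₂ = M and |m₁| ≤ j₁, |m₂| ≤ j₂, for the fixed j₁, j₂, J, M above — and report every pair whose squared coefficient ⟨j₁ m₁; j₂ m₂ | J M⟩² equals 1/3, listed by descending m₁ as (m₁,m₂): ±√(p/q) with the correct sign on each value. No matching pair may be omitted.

Admissible pairs with m₁+m₂ = M = -1: (-3/2,1/2), (-1/2,-1/2)
  (m₁,m₂)=(-1/2,-1/2): CG² = 1/3, CG = +√(1/3)   ← matches the target
  (m₁,m₂)=(-3/2,1/2): CG² = 2/3, CG = −√(2/3)
Pairs with CG² = 1/3: (-1/2,-1/2): +√(1/3)

(-1/2,-1/2): +√(1/3)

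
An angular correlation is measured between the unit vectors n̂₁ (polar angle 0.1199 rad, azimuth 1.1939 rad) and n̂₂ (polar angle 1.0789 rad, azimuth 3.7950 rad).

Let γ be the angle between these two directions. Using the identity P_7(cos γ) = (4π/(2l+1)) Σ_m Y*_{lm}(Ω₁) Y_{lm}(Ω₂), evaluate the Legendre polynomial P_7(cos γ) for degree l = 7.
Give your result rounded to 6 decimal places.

-0.067035

Term-by-term m-sum for l=7 (normalisation 4π/15 = 0.837758):
  m=-7: Y*=-0.00000 + 0.00000j  Y=0.02854 - 0.20472j  product 0.00000 + 0.00000j
  m=-6: Y*=0.00000 + 0.00000j  Y=-0.29495 + 0.29111j  product -0.00000 - 0.00000j
  m=-5: Y*=0.00010 - 0.00003j  Y=0.36799 - 0.04641j  product 0.00004 - 0.00002j
  m=-4: Y*=0.00009 - 0.00146j  Y=0.01810 + 0.01056j  product 0.00002 - 0.00003j
  m=-3: Y*=-0.01317 - 0.00620j  Y=-0.13251 - 0.32290j  product -0.00026 + 0.00507j
  m=-2: Y*=-0.07374 + 0.06922j  Y=-0.03628 + 0.13422j  product -0.00662 - 0.01241j
  m=-1: Y*=0.16303 + 0.41189j  Y=-0.23448 + 0.17952j  product -0.11217 - 0.06731j
  m=+0: Y*=0.88335 + 0.00000j  Y=0.17882 + 0.00000j  product 0.15796 + 0.00000j
  m=+1: Y*=-0.16303 + 0.41189j  Y=0.23448 + 0.17952j  product -0.11217 + 0.06731j
  m=+2: Y*=-0.07374 - 0.06922j  Y=-0.03628 - 0.13422j  product -0.00662 + 0.01241j
  m=+3: Y*=0.01317 - 0.00620j  Y=0.13251 - 0.32290j  product -0.00026 - 0.00507j
  m=+4: Y*=0.00009 + 0.00146j  Y=0.01810 - 0.01056j  product 0.00002 + 0.00003j
  m=+5: Y*=-0.00010 - 0.00003j  Y=-0.36799 - 0.04641j  product 0.00004 + 0.00002j
  m=+6: Y*=0.00000 - 0.00000j  Y=-0.29495 - 0.29111j  product -0.00000 + 0.00000j
  m=+7: Y*=0.00000 + 0.00000j  Y=-0.02854 - 0.20472j  product 0.00000 - 0.00000j
Total Σ_m = -0.08002 + 0.00000j. Multiply by 0.837758: -0.06703 + 0.00000j. P_7(cos γ) = -0.067035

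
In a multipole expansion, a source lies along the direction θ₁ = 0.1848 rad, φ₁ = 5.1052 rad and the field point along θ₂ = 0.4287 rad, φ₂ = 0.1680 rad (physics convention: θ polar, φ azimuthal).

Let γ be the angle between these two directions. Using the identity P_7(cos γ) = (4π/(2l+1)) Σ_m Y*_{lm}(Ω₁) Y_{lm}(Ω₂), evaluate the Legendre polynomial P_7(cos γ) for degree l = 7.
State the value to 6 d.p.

-0.322319

Expand P_7 via completeness: Σ_{m} conj(Y_{7,m}) at Ω₁ times Y_{7,m} at Ω₂ —
  m=-7: (-0.000001-0.000003i) × (+0.000412-0.000990i) = -0.000000-0.000000i  (running Σ = -0.000000-0.000000i)
  m=-6: (+0.000050-0.000050i) × (+0.004684-0.007426i) = -0.000000-0.000001i  (running Σ = -0.000000-0.000001i)
  m=-5: (+0.000821+0.000341i) × (+0.029649-0.033078i) = +0.000036-0.000017i  (running Σ = +0.000035-0.000018i)
  m=-4: (-0.000004+0.007863i) × (+0.120927-0.096199i) = +0.000756+0.000951i  (running Σ = +0.000791+0.000933i)
  m=-3: (-0.046130+0.019090i) × (+0.321868-0.177513i) = -0.011459+0.014333i  (running Σ = -0.010668+0.015267i)
  m=-2: (-0.154992-0.155061i) × (+0.507403-0.177207i) = -0.106121-0.051213i  (running Σ = -0.116789-0.035946i)
  m=-1: (+0.225985-0.545403i) × (+0.282366-0.047889i) = +0.037692-0.164825i  (running Σ = -0.079097-0.200772i)
  m=0: (+0.628770-0.000000i) × (-0.360300+0.000000i) = -0.226546+0.000000i  (running Σ = -0.305643-0.200772i)
  m=1: (-0.225985-0.545403i) × (-0.282366-0.047889i) = +0.037692+0.164825i  (running Σ = -0.267951-0.035946i)
  m=2: (-0.154992+0.155061i) × (+0.507403+0.177207i) = -0.106121+0.051213i  (running Σ = -0.374072+0.015267i)
  m=3: (+0.046130+0.019090i) × (-0.321868-0.177513i) = -0.011459-0.014333i  (running Σ = -0.385531+0.000933i)
  m=4: (-0.000004-0.007863i) × (+0.120927+0.096199i) = +0.000756-0.000951i  (running Σ = -0.384775-0.000018i)
  m=5: (-0.000821+0.000341i) × (-0.029649-0.033078i) = +0.000036+0.000017i  (running Σ = -0.384740-0.000001i)
  m=6: (+0.000050+0.000050i) × (+0.004684+0.007426i) = -0.000000+0.000001i  (running Σ = -0.384740-0.000000i)
  m=7: (+0.000001-0.000003i) × (-0.000412-0.000990i) = -0.000000+0.000000i  (running Σ = -0.384740-0.000000i)
Accumulated sum -0.384740-0.000000i; after 4π/(2l+1) scaling, -0.322319-0.000000i ⇒ P_7 = -0.322319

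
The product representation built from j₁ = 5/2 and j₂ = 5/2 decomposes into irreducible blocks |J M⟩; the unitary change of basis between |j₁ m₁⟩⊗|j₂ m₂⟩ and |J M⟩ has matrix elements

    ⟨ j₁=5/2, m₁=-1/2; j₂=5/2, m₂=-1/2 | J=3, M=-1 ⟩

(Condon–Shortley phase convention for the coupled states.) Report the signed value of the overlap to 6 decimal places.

−√(4/15) = -0.516398

√[7·2!3!3!/9! · 2!3!2!3!2!4!] = √(48/5)
  +(−1)^0/∏(0,2,3,2,0,1)! = 1/24  (running 1/24)
  +(−1)^1/∏(1,1,2,1,1,2)! = -1/4  (running -5/24)
  +(−1)^2/∏(2,0,1,0,2,3)! = 1/24  (running -1/6)
⟨..|..⟩ = √(48/5)·(-1/6) = -0.516398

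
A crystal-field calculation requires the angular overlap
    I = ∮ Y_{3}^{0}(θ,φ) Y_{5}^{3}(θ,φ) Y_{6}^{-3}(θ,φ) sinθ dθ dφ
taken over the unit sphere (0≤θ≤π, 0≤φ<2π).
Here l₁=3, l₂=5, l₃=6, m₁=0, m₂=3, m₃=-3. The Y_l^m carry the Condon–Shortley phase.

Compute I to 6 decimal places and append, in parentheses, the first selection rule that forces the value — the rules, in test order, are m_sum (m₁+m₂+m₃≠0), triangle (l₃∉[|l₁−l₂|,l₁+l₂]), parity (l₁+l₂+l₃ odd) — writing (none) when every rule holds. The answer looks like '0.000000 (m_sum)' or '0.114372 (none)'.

m-sum 0 ✓  L=14 even ✓  2≤6≤8 ✓
Π(2lᵢ+1) = 7×11×13 = 1001
triangle coeff Δ(3,5,6) = 1/675675
Σ_t [0,2]: t=0:+1/8640 t=1:−1/2304 t=2:+1/8640 = -7/34560
(3j)²=7/429 [(3 5 6; 0 0 0)], sign=-1
Σ_t [0,2]: t=0:+1/483840 t=1:−1/20160 t=2:+1/17280 = 1/96768
(3j)²=1/1001 [(3 5 6; 0 3 -3)], sign=-1
⇒ 4πI² = 7/429
I = (+1)√(7/429/(4π)) = 0.03603425
No selection rule forces the value: the integral is nonzero (none).

0.036034 (none)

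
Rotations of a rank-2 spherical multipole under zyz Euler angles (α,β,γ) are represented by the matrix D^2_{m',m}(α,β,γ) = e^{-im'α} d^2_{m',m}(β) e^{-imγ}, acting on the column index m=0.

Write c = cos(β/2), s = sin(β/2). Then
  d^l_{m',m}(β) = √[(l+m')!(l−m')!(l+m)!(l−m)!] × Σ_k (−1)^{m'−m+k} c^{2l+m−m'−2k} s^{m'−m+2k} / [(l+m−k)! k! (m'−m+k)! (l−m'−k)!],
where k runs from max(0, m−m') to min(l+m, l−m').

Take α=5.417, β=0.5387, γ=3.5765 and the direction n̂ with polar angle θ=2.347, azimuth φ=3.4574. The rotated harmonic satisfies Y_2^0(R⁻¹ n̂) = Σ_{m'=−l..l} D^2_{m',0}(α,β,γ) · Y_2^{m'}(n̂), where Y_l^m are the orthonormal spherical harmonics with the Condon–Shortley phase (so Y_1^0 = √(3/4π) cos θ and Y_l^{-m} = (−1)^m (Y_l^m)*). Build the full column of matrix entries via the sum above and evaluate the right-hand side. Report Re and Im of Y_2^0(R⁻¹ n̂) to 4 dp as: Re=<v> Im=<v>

Re=0.2029 Im=0.0000

Need the full column D^2_{m',0} for m'=−2..2 at α=5.4170, β=0.5387, γ=3.5765.
cos(β/2)=0.963944, sin(β/2)=0.266105
d^2_{-2,0}: single k=2 term ⇒ +0.161170;  D = -0.025928-0.159071i
d^2_{-1,0}: k∈[1..2] ⇒ +0.583827 -0.044492 = +0.539334;  D = +0.349347-0.410899i
d^2_{0,0}: k∈[0..2] ⇒ +0.863391 -0.263190 +0.005014 = +0.605215;  D = +0.605215+0.000000i
d^2_{1,0}: k∈[0..1] ⇒ -0.583827 +0.044492 = -0.539334;  D = -0.349347-0.410899i
d^2_{2,0}: single k=0 term ⇒ +0.161170;  D = -0.025928+0.159071i
Y_2^{m'}(θ=2.347,φ=3.4574) and Σ D·Y over m':
  (-0.0259-0.1591i)·(+0.1587-0.1161i)  (+0.3493-0.4109i)·(+0.3671-0.1200i)  (+0.6052+0.0000i)·(+0.1490+0.0000i)  (-0.3493-0.4109i)·(-0.3671-0.1200i)  (-0.0259+0.1591i)·(+0.1587+0.1161i)
Y_2^0(R⁻¹ n̂) = +0.202918+0.000000i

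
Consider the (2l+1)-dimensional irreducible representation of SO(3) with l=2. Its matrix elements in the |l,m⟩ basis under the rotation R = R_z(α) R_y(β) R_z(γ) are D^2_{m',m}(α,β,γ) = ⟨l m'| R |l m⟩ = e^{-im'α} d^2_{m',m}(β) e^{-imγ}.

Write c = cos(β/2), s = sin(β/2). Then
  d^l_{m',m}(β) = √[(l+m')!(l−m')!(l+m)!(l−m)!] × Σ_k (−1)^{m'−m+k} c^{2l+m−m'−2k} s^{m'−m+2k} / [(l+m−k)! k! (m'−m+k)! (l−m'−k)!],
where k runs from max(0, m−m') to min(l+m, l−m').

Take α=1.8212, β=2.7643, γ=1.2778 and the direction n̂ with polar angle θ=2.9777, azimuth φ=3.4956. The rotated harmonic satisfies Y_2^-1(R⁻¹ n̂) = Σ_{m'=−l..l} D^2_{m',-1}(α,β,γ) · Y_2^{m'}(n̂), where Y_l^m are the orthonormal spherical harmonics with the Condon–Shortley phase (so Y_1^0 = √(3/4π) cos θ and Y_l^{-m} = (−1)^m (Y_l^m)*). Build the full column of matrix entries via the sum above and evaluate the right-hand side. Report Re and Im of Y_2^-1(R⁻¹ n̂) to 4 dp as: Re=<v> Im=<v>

Need the full column D^2_{m',-1} for m'=−2..2 at α=1.8212, β=2.7643, γ=1.2778.
cos(β/2)=0.187529, sin(β/2)=0.982259
d^2_{-2,-1}: single k=1 term ⇒ +0.012956;  D = +0.002673-0.012677i
d^2_{-1,-1}: k∈[0..1] ⇒ +0.001237 -0.101792 = -0.100555;  D = +0.100464-0.004282i
d^2_{0,-1}: k∈[0..1] ⇒ -0.015868 +0.435334 = +0.419467;  D = +0.121151+0.401590i
d^2_{1,-1}: k∈[0..1] ⇒ +0.101792 -0.930902 = -0.829111;  D = -0.709682+0.428691i
d^2_{2,-1}: single k=0 term ⇒ -0.355449;  D = +0.253444+0.249219i
Y_2^{m'}(θ=2.9777,φ=3.4956) and Σ D·Y over m':
  (+0.0027-0.0127i)·(+0.0078-0.0067i)  (+0.1005-0.0043i)·(+0.1166-0.0431i)  (+0.1212+0.4016i)·(+0.6056+0.0000i)  (-0.7097+0.4287i)·(-0.1166-0.0431i)  (+0.2534+0.2492i)·(+0.0078+0.0067i)
Y_2^-1(R⁻¹ n̂) = +0.186417+0.222484i

Re=0.1864 Im=0.2225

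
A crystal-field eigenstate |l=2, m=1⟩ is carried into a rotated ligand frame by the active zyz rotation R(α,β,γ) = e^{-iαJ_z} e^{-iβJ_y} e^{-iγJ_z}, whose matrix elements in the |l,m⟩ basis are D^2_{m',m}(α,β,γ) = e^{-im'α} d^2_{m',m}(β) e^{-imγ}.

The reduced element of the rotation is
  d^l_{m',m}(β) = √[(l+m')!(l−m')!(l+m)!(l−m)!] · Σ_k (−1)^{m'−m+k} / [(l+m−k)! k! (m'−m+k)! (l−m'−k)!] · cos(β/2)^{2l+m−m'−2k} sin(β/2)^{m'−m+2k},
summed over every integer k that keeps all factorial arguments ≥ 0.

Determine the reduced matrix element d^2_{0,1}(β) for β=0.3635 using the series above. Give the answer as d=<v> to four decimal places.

d^2_{0,1}(β=0.3635) via the finite sum:
c=cos(0.363500/2)=0.983529, s=sin(0.363500/2)=0.180751; N=√[2·2·6·1]=4.898979
The bounds max(0,m−m')=1 and min(l+m,l−m')=2 give 2 terms
  k=1: (−1)^0·4.8990/(2)·0.9835^3·0.1808^1 = +0.421229
  k=2: (−1)^1·4.8990/(2)·0.9835^1·0.1808^3 = -0.014227
d^2_{0,1}(0.3635) = +0.421229 -0.014227 = +0.407002

d=0.4070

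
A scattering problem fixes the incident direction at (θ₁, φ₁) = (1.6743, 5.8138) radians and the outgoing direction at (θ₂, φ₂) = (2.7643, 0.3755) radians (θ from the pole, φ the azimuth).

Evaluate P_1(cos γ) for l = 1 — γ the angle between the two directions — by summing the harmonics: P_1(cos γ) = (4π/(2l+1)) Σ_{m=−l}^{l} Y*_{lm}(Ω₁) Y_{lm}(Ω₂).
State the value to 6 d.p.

Summing Y*_{l m}(θ₁,φ₁)·Y_{l m}(θ₂,φ₂) over m ∈ [−1, 1]; prefactor 4π/(2·1+1) = 4.188790:
  [-1]  conj(Y_{1,-1})(Ω₁) = (0.306479, -0.155444) ; Y_{1,-1}(Ω₂) = (0.118413, -0.046679) ; Δ = (0.029035, -0.032713)
  [+0]  conj(Y_{1,0})(Ω₁) = (-0.050482, -0.000000) ; Y_{1,0}(Ω₂) = (-0.454237, 0.000000) ; Δ = (0.022931, 0.000000)
  [+1]  conj(Y_{1,1})(Ω₁) = (-0.306479, -0.155444) ; Y_{1,1}(Ω₂) = (-0.118413, -0.046679) ; Δ = (0.029035, 0.032713)
Total Σ_m = (0.081001, 0.000000). Multiply by 4.188790: (0.339297, 0.000000). P_1(cos γ) = 0.339297

0.339297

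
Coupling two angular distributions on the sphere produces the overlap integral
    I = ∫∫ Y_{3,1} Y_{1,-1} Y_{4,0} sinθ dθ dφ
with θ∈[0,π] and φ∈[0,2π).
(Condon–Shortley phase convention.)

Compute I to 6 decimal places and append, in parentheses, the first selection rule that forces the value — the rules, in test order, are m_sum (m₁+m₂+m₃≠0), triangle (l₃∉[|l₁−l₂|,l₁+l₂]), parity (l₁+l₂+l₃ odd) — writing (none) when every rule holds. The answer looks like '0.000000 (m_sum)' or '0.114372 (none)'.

Rules hold: Σm=0, L=8 even, 2≤4≤4.
N = 7·3·9 = 189
Δ = 0!·6!·2!/9! = 1/252
Racah Σ t=0..0: t=0:+1/36 = 1/36
⇒ 3j(3 1 4; 0 0 0)² = 4/63, sgn +1
Racah Σ t=0..0: t=0:+1/96 = 1/96
⇒ 3j(3 1 4; 1 -1 0)² = 1/42, sgn +1
4πI² = N·(3j₀)²·(3jₘ)² = 2/7
I = +1·√(0.285714/4π) = 0.15078601
No selection rule forces the value: the integral is nonzero (none).

0.150786 (none)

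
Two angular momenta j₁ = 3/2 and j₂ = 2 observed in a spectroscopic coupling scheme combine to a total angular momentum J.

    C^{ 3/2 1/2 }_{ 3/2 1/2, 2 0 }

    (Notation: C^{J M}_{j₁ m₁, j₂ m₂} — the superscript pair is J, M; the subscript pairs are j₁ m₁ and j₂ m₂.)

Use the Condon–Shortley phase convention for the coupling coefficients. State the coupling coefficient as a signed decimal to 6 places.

triangle: 2!·1!·2!/6! = 4/720
(j±m)!: 2!·1!·2!·2!·2!·1! = 16
prefactor² = (2J+1)·Δ·N² = 16/45
  k=0: +1/(0!·2!·1!·2!·0!·0!) = 1/4
  k=1: −1/(1!·1!·0!·1!·1!·1!) = -1
Σ = -3/4  ⇒  CG² = 16/45·(-3/4)² = 1/5
CG = −√(1/5) = -0.447214

−√(1/5) = -0.447214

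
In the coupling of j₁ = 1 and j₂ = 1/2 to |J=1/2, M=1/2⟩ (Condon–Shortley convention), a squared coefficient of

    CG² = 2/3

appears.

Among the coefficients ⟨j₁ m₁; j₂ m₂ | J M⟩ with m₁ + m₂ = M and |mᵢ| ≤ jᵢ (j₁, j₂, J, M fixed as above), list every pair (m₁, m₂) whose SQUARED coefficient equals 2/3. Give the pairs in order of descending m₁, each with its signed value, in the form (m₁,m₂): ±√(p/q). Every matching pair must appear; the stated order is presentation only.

Admissible pairs with m₁+m₂ = M = 1/2: (0,1/2), (1,-1/2)
  (m₁,m₂)=(1,-1/2): CG² = 2/3, CG = +√(2/3)   ← matches the target
  (m₁,m₂)=(0,1/2): CG² = 1/3, CG = −√(1/3)
Pairs with CG² = 2/3: (1,-1/2): +√(2/3)

(1,-1/2): +√(2/3)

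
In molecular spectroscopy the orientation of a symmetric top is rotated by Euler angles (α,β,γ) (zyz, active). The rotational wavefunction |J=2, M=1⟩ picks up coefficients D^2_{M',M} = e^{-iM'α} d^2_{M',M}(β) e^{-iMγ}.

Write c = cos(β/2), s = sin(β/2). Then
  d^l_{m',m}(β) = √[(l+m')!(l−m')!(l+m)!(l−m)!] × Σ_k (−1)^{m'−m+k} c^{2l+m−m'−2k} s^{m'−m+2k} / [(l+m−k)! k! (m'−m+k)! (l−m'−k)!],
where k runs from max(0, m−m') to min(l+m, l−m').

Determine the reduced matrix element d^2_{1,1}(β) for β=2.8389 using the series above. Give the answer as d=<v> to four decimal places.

d^2_{1,1}(β=2.8389) via the finite sum:
c=cos(2.838900/2)=0.150769, s=sin(2.838900/2)=0.988569; N=√[6·1·6·1]=6.000000
The bounds max(0,m−m')=0 and min(l+m,l−m')=1 give 2 terms
  k=0: (−1)^0·6.0000/(6)·0.1508^4·0.9886^0 = +0.000517
  k=1: (−1)^1·6.0000/(2)·0.1508^2·0.9886^2 = -0.066644
d^2_{1,1}(2.8389) = +0.000517 -0.066644 = -0.066127

d=-0.0661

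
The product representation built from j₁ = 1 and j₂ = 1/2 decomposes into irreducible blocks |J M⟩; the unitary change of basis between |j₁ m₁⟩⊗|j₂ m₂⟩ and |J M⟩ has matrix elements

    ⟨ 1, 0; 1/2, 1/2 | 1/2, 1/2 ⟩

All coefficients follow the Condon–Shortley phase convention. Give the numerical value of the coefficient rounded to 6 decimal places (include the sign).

−√(1/3) ≈ -0.577350

triangle: 1!*1!*0!/3! = 1/6
(j±m)!: 1!*1!*1!*0!*1!*0! = 1
prefactor² = (2J+1)*Δ*N² = 1/3
  k=1: −1/(1!*0!*0!*0!*1!*0!) = -1
Σ = -1  ⇒  CG² = 1/3*(-1)² = 1/3
CG = −√(1/3) = -0.577350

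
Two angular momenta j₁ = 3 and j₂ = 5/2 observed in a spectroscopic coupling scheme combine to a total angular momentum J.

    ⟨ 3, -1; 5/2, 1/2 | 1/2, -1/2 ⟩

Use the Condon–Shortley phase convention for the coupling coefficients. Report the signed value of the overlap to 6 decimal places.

−√(4/21) = -0.436436

triangle: 5!*1!*0!/7! = 120/5040
(j±m)!: 2!*4!*3!*2!*0!*1! = 576
prefactor² = (2J+1)*Δ*N² = 192/7
  k=3: −1/(3!*2!*1!*0!*0!*0!) = -1/12
Σ = -1/12  ⇒  CG² = 192/7*(-1/12)² = 4/21
CG = −√(4/21) = -0.436436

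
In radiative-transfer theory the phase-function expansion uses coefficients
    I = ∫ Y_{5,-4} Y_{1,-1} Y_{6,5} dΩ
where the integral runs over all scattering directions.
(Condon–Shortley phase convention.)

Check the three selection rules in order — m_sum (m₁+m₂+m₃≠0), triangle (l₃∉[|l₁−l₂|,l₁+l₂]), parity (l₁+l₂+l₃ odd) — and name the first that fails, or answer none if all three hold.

m₁+m₂+m₃ = -4 − 1 + 5 = 0  ✓
triangle: |5−1|=4 ≤ l₃=6 ≤ 5+1=6  ✓
parity: l₁+l₂+l₃ = 12 is even  ✓

none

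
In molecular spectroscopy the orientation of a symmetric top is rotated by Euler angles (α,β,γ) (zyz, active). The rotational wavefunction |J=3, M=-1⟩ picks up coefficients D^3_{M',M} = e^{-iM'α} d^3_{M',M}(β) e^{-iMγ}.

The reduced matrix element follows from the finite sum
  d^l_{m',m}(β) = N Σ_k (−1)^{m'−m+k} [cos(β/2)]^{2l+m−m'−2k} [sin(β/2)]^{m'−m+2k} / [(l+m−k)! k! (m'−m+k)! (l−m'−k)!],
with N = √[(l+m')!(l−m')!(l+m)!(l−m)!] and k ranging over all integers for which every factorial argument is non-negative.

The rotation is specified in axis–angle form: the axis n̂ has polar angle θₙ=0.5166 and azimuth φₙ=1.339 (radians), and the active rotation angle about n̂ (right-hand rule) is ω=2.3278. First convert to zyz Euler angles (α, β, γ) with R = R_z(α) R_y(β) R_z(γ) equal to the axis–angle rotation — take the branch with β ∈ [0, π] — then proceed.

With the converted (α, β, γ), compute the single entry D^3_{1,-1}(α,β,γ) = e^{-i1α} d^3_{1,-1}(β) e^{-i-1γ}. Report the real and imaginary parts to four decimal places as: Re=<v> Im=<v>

Re=0.4638 Im=0.2318

Axis–angle → zyz. n̂ = (sinθₙcosφₙ, sinθₙsinφₙ, cosθₙ) = (+0.113468, +0.480717, +0.869504), ω = 2.3278.
R = I cosω + sinω [n̂]ₓ + (1−cosω) n̂n̂ᵀ gives
  R = [-0.665030, -0.540034, +0.515847; +0.724045, -0.296959, +0.622555; -0.183016, +0.787514, +0.588495]
β = atan2(√(R₁₃²+R₂₃²), R₃₃) = 0.941600; α = atan2(R₂₃, R₁₃) mod 2π = 0.878860; γ = atan2(R₃₂, −R₃₁) mod 2π = 1.342453
Split into d^3_{1,-1}(β=0.9416) × two z-phases.
With c≡cos(β/2)=0.891206 and s≡sin(β/2)=0.453599, N=[24·2·2·24]^{1/2}=48.000000
Admissible k: 0..2 (factorial args all ≥0)
  k=0: (−1)^2·48.0000/(8)·0.8912^4·0.4536^2 = +0.778768
  k=1: (−1)^3·48.0000/(6)·0.8912^2·0.4536^4 = -0.268990
  k=2: (−1)^4·48.0000/(48)·0.8912^0·0.4536^6 = +0.008710
d^3_{1,-1}(0.9416) = +0.778768 -0.268990 +0.008710 = +0.518488
Phases: e^{-i·(1)·0.8789}=+0.638029-0.770012i, e^{-i·(-1)·1.3425}=+0.226365+0.974043i ⇒ D=+0.463763+0.231850i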